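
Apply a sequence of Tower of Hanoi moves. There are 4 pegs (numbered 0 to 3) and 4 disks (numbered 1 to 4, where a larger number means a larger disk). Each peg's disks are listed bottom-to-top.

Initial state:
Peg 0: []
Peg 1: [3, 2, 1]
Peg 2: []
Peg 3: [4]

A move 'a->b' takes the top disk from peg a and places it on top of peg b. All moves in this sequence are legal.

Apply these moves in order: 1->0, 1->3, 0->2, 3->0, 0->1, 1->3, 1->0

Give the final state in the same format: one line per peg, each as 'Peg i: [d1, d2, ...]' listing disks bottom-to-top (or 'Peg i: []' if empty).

After move 1 (1->0):
Peg 0: [1]
Peg 1: [3, 2]
Peg 2: []
Peg 3: [4]

After move 2 (1->3):
Peg 0: [1]
Peg 1: [3]
Peg 2: []
Peg 3: [4, 2]

After move 3 (0->2):
Peg 0: []
Peg 1: [3]
Peg 2: [1]
Peg 3: [4, 2]

After move 4 (3->0):
Peg 0: [2]
Peg 1: [3]
Peg 2: [1]
Peg 3: [4]

After move 5 (0->1):
Peg 0: []
Peg 1: [3, 2]
Peg 2: [1]
Peg 3: [4]

After move 6 (1->3):
Peg 0: []
Peg 1: [3]
Peg 2: [1]
Peg 3: [4, 2]

After move 7 (1->0):
Peg 0: [3]
Peg 1: []
Peg 2: [1]
Peg 3: [4, 2]

Answer: Peg 0: [3]
Peg 1: []
Peg 2: [1]
Peg 3: [4, 2]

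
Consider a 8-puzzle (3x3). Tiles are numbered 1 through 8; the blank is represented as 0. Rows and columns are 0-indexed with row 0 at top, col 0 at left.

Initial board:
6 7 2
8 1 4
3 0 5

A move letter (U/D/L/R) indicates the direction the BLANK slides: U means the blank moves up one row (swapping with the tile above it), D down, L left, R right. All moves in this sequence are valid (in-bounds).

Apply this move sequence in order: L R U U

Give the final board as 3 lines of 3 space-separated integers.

After move 1 (L):
6 7 2
8 1 4
0 3 5

After move 2 (R):
6 7 2
8 1 4
3 0 5

After move 3 (U):
6 7 2
8 0 4
3 1 5

After move 4 (U):
6 0 2
8 7 4
3 1 5

Answer: 6 0 2
8 7 4
3 1 5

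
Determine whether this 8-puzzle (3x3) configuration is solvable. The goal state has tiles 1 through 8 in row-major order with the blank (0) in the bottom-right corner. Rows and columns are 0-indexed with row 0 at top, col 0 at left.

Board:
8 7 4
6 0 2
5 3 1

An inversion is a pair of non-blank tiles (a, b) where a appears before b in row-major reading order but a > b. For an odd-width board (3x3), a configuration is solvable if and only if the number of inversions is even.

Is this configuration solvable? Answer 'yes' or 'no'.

Inversions (pairs i<j in row-major order where tile[i] > tile[j] > 0): 24
24 is even, so the puzzle is solvable.

Answer: yes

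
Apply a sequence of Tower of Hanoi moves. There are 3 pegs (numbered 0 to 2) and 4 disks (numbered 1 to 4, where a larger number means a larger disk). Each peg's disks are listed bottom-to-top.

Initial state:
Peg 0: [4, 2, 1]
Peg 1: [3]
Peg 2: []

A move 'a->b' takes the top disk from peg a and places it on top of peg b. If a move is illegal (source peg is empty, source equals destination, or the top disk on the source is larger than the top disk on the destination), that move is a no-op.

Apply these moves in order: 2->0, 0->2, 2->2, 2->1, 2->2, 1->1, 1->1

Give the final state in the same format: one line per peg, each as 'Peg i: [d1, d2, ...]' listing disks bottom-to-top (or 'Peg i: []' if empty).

After move 1 (2->0):
Peg 0: [4, 2, 1]
Peg 1: [3]
Peg 2: []

After move 2 (0->2):
Peg 0: [4, 2]
Peg 1: [3]
Peg 2: [1]

After move 3 (2->2):
Peg 0: [4, 2]
Peg 1: [3]
Peg 2: [1]

After move 4 (2->1):
Peg 0: [4, 2]
Peg 1: [3, 1]
Peg 2: []

After move 5 (2->2):
Peg 0: [4, 2]
Peg 1: [3, 1]
Peg 2: []

After move 6 (1->1):
Peg 0: [4, 2]
Peg 1: [3, 1]
Peg 2: []

After move 7 (1->1):
Peg 0: [4, 2]
Peg 1: [3, 1]
Peg 2: []

Answer: Peg 0: [4, 2]
Peg 1: [3, 1]
Peg 2: []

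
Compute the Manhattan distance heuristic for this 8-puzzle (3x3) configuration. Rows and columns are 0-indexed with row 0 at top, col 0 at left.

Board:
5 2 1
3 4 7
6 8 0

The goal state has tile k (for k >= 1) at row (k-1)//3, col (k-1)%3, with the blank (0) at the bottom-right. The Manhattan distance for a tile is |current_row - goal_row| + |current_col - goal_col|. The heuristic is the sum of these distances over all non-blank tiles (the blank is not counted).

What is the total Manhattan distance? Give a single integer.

Answer: 14

Derivation:
Tile 5: at (0,0), goal (1,1), distance |0-1|+|0-1| = 2
Tile 2: at (0,1), goal (0,1), distance |0-0|+|1-1| = 0
Tile 1: at (0,2), goal (0,0), distance |0-0|+|2-0| = 2
Tile 3: at (1,0), goal (0,2), distance |1-0|+|0-2| = 3
Tile 4: at (1,1), goal (1,0), distance |1-1|+|1-0| = 1
Tile 7: at (1,2), goal (2,0), distance |1-2|+|2-0| = 3
Tile 6: at (2,0), goal (1,2), distance |2-1|+|0-2| = 3
Tile 8: at (2,1), goal (2,1), distance |2-2|+|1-1| = 0
Sum: 2 + 0 + 2 + 3 + 1 + 3 + 3 + 0 = 14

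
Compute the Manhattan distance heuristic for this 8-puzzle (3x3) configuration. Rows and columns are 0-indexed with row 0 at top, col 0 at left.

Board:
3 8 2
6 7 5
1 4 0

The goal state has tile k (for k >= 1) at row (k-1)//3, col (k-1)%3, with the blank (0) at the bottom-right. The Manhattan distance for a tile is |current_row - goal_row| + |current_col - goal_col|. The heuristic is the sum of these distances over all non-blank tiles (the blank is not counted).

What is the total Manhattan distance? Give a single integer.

Tile 3: (0,0)->(0,2) = 2
Tile 8: (0,1)->(2,1) = 2
Tile 2: (0,2)->(0,1) = 1
Tile 6: (1,0)->(1,2) = 2
Tile 7: (1,1)->(2,0) = 2
Tile 5: (1,2)->(1,1) = 1
Tile 1: (2,0)->(0,0) = 2
Tile 4: (2,1)->(1,0) = 2
Sum: 2 + 2 + 1 + 2 + 2 + 1 + 2 + 2 = 14

Answer: 14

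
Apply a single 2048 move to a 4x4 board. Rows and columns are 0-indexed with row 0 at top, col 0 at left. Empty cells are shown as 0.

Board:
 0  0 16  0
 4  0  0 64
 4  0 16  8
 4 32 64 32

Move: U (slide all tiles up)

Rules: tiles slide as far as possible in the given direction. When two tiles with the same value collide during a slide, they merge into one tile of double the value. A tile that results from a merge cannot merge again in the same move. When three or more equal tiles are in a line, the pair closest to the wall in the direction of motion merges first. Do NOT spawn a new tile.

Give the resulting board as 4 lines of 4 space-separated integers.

Answer:  8 32 32 64
 4  0 64  8
 0  0  0 32
 0  0  0  0

Derivation:
Slide up:
col 0: [0, 4, 4, 4] -> [8, 4, 0, 0]
col 1: [0, 0, 0, 32] -> [32, 0, 0, 0]
col 2: [16, 0, 16, 64] -> [32, 64, 0, 0]
col 3: [0, 64, 8, 32] -> [64, 8, 32, 0]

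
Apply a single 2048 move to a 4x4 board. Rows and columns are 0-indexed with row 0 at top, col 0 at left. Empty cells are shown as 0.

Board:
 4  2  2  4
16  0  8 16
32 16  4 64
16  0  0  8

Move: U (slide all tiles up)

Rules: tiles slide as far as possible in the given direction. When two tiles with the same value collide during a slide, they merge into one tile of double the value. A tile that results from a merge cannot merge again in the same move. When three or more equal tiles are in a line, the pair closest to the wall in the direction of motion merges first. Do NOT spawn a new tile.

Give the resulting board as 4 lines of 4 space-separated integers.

Slide up:
col 0: [4, 16, 32, 16] -> [4, 16, 32, 16]
col 1: [2, 0, 16, 0] -> [2, 16, 0, 0]
col 2: [2, 8, 4, 0] -> [2, 8, 4, 0]
col 3: [4, 16, 64, 8] -> [4, 16, 64, 8]

Answer:  4  2  2  4
16 16  8 16
32  0  4 64
16  0  0  8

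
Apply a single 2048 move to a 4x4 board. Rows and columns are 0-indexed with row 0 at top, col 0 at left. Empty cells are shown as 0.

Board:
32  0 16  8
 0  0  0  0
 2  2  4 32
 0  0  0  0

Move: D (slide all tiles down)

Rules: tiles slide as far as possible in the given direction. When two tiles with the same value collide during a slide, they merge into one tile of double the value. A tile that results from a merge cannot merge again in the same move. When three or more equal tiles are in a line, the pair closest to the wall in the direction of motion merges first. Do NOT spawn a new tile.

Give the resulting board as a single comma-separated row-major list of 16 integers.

Slide down:
col 0: [32, 0, 2, 0] -> [0, 0, 32, 2]
col 1: [0, 0, 2, 0] -> [0, 0, 0, 2]
col 2: [16, 0, 4, 0] -> [0, 0, 16, 4]
col 3: [8, 0, 32, 0] -> [0, 0, 8, 32]

Answer: 0, 0, 0, 0, 0, 0, 0, 0, 32, 0, 16, 8, 2, 2, 4, 32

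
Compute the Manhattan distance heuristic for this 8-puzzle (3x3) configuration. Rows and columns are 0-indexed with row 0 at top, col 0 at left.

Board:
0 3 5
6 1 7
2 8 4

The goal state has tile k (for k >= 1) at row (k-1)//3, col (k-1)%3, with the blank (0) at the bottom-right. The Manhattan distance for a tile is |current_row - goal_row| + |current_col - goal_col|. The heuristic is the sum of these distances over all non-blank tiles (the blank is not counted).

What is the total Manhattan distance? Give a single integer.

Answer: 16

Derivation:
Tile 3: (0,1)->(0,2) = 1
Tile 5: (0,2)->(1,1) = 2
Tile 6: (1,0)->(1,2) = 2
Tile 1: (1,1)->(0,0) = 2
Tile 7: (1,2)->(2,0) = 3
Tile 2: (2,0)->(0,1) = 3
Tile 8: (2,1)->(2,1) = 0
Tile 4: (2,2)->(1,0) = 3
Sum: 1 + 2 + 2 + 2 + 3 + 3 + 0 + 3 = 16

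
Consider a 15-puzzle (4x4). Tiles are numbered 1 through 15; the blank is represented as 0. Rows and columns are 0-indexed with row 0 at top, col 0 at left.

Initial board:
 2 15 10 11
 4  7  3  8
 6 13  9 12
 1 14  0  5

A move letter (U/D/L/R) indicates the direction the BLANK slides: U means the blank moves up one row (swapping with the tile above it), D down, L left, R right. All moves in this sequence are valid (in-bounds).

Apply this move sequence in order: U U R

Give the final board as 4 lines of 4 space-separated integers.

After move 1 (U):
 2 15 10 11
 4  7  3  8
 6 13  0 12
 1 14  9  5

After move 2 (U):
 2 15 10 11
 4  7  0  8
 6 13  3 12
 1 14  9  5

After move 3 (R):
 2 15 10 11
 4  7  8  0
 6 13  3 12
 1 14  9  5

Answer:  2 15 10 11
 4  7  8  0
 6 13  3 12
 1 14  9  5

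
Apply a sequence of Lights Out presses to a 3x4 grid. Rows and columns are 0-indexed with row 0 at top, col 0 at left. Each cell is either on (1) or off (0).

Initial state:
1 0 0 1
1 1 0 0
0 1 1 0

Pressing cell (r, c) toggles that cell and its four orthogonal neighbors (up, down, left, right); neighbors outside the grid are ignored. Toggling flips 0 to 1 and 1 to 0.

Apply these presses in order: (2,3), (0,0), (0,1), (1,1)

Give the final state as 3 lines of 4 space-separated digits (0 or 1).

After press 1 at (2,3):
1 0 0 1
1 1 0 1
0 1 0 1

After press 2 at (0,0):
0 1 0 1
0 1 0 1
0 1 0 1

After press 3 at (0,1):
1 0 1 1
0 0 0 1
0 1 0 1

After press 4 at (1,1):
1 1 1 1
1 1 1 1
0 0 0 1

Answer: 1 1 1 1
1 1 1 1
0 0 0 1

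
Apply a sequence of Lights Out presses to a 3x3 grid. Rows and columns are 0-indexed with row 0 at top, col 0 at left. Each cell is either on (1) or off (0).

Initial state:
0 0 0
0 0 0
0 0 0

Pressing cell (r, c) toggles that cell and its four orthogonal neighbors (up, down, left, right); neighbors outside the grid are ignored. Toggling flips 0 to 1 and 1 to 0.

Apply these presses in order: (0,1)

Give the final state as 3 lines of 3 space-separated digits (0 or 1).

Answer: 1 1 1
0 1 0
0 0 0

Derivation:
After press 1 at (0,1):
1 1 1
0 1 0
0 0 0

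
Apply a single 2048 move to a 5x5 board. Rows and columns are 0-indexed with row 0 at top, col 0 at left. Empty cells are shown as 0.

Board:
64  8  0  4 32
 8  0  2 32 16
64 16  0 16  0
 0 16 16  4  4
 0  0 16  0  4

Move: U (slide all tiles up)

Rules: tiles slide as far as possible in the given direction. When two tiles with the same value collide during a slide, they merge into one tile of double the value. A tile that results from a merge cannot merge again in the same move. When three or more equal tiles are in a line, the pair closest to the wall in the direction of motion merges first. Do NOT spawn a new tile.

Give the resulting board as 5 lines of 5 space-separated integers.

Slide up:
col 0: [64, 8, 64, 0, 0] -> [64, 8, 64, 0, 0]
col 1: [8, 0, 16, 16, 0] -> [8, 32, 0, 0, 0]
col 2: [0, 2, 0, 16, 16] -> [2, 32, 0, 0, 0]
col 3: [4, 32, 16, 4, 0] -> [4, 32, 16, 4, 0]
col 4: [32, 16, 0, 4, 4] -> [32, 16, 8, 0, 0]

Answer: 64  8  2  4 32
 8 32 32 32 16
64  0  0 16  8
 0  0  0  4  0
 0  0  0  0  0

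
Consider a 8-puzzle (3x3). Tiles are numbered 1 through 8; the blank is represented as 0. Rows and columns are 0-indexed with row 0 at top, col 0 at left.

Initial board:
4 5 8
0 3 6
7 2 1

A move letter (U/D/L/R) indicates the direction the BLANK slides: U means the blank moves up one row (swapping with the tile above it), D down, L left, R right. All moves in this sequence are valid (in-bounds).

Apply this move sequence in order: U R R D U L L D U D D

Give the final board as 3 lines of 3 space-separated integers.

After move 1 (U):
0 5 8
4 3 6
7 2 1

After move 2 (R):
5 0 8
4 3 6
7 2 1

After move 3 (R):
5 8 0
4 3 6
7 2 1

After move 4 (D):
5 8 6
4 3 0
7 2 1

After move 5 (U):
5 8 0
4 3 6
7 2 1

After move 6 (L):
5 0 8
4 3 6
7 2 1

After move 7 (L):
0 5 8
4 3 6
7 2 1

After move 8 (D):
4 5 8
0 3 6
7 2 1

After move 9 (U):
0 5 8
4 3 6
7 2 1

After move 10 (D):
4 5 8
0 3 6
7 2 1

After move 11 (D):
4 5 8
7 3 6
0 2 1

Answer: 4 5 8
7 3 6
0 2 1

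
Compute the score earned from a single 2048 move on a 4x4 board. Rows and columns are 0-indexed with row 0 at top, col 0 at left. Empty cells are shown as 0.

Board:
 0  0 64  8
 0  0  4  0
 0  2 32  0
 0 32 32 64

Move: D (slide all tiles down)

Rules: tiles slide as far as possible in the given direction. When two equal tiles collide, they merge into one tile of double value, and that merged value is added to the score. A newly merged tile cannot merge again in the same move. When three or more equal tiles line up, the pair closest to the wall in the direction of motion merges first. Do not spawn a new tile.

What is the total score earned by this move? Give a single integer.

Answer: 64

Derivation:
Slide down:
col 0: [0, 0, 0, 0] -> [0, 0, 0, 0]  score +0 (running 0)
col 1: [0, 0, 2, 32] -> [0, 0, 2, 32]  score +0 (running 0)
col 2: [64, 4, 32, 32] -> [0, 64, 4, 64]  score +64 (running 64)
col 3: [8, 0, 0, 64] -> [0, 0, 8, 64]  score +0 (running 64)
Board after move:
 0  0  0  0
 0  0 64  0
 0  2  4  8
 0 32 64 64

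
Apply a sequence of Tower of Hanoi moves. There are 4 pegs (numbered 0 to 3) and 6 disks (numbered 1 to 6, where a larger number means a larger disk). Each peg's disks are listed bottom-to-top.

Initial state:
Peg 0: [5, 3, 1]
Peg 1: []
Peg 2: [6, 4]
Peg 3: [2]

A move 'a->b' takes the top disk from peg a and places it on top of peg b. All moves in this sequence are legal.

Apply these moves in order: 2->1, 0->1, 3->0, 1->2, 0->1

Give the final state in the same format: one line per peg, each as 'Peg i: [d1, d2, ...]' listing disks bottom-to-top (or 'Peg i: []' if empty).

After move 1 (2->1):
Peg 0: [5, 3, 1]
Peg 1: [4]
Peg 2: [6]
Peg 3: [2]

After move 2 (0->1):
Peg 0: [5, 3]
Peg 1: [4, 1]
Peg 2: [6]
Peg 3: [2]

After move 3 (3->0):
Peg 0: [5, 3, 2]
Peg 1: [4, 1]
Peg 2: [6]
Peg 3: []

After move 4 (1->2):
Peg 0: [5, 3, 2]
Peg 1: [4]
Peg 2: [6, 1]
Peg 3: []

After move 5 (0->1):
Peg 0: [5, 3]
Peg 1: [4, 2]
Peg 2: [6, 1]
Peg 3: []

Answer: Peg 0: [5, 3]
Peg 1: [4, 2]
Peg 2: [6, 1]
Peg 3: []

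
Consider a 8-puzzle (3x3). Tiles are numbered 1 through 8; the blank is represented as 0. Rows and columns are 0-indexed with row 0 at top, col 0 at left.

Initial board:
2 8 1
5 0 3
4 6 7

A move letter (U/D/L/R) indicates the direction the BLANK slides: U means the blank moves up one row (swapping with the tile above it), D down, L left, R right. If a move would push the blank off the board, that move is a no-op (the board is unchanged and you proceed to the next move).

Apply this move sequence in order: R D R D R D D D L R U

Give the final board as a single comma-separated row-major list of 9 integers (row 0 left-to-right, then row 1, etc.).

After move 1 (R):
2 8 1
5 3 0
4 6 7

After move 2 (D):
2 8 1
5 3 7
4 6 0

After move 3 (R):
2 8 1
5 3 7
4 6 0

After move 4 (D):
2 8 1
5 3 7
4 6 0

After move 5 (R):
2 8 1
5 3 7
4 6 0

After move 6 (D):
2 8 1
5 3 7
4 6 0

After move 7 (D):
2 8 1
5 3 7
4 6 0

After move 8 (D):
2 8 1
5 3 7
4 6 0

After move 9 (L):
2 8 1
5 3 7
4 0 6

After move 10 (R):
2 8 1
5 3 7
4 6 0

After move 11 (U):
2 8 1
5 3 0
4 6 7

Answer: 2, 8, 1, 5, 3, 0, 4, 6, 7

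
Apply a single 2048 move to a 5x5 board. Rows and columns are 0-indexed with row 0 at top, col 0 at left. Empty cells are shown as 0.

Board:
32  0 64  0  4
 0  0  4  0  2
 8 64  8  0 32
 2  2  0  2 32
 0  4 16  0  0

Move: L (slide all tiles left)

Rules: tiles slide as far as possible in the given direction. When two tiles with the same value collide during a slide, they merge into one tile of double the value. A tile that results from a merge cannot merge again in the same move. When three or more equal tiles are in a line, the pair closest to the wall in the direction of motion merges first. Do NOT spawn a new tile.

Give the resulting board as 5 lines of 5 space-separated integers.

Slide left:
row 0: [32, 0, 64, 0, 4] -> [32, 64, 4, 0, 0]
row 1: [0, 0, 4, 0, 2] -> [4, 2, 0, 0, 0]
row 2: [8, 64, 8, 0, 32] -> [8, 64, 8, 32, 0]
row 3: [2, 2, 0, 2, 32] -> [4, 2, 32, 0, 0]
row 4: [0, 4, 16, 0, 0] -> [4, 16, 0, 0, 0]

Answer: 32 64  4  0  0
 4  2  0  0  0
 8 64  8 32  0
 4  2 32  0  0
 4 16  0  0  0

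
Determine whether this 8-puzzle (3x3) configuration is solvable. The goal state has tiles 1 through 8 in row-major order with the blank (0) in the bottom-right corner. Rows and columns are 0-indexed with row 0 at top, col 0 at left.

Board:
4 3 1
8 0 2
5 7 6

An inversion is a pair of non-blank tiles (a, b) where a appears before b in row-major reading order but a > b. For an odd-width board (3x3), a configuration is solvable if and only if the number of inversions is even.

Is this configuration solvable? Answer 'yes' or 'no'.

Inversions (pairs i<j in row-major order where tile[i] > tile[j] > 0): 10
10 is even, so the puzzle is solvable.

Answer: yes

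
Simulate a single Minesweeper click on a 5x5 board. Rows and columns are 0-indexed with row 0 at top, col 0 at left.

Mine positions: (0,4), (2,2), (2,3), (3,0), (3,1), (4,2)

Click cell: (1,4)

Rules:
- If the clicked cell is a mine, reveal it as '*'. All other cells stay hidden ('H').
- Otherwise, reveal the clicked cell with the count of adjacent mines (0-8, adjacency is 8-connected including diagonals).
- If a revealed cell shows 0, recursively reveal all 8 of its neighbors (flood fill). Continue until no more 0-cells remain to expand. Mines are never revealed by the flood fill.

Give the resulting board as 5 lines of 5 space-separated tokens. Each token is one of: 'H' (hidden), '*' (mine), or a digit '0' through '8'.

H H H H H
H H H H 2
H H H H H
H H H H H
H H H H H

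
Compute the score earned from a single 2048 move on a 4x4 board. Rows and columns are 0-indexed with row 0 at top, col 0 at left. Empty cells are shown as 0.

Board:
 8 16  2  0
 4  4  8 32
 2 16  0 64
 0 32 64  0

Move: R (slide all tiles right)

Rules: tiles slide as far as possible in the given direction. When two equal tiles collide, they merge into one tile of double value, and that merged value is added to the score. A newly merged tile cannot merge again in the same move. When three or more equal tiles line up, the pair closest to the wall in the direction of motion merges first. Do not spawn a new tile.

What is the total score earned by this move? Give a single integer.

Answer: 8

Derivation:
Slide right:
row 0: [8, 16, 2, 0] -> [0, 8, 16, 2]  score +0 (running 0)
row 1: [4, 4, 8, 32] -> [0, 8, 8, 32]  score +8 (running 8)
row 2: [2, 16, 0, 64] -> [0, 2, 16, 64]  score +0 (running 8)
row 3: [0, 32, 64, 0] -> [0, 0, 32, 64]  score +0 (running 8)
Board after move:
 0  8 16  2
 0  8  8 32
 0  2 16 64
 0  0 32 64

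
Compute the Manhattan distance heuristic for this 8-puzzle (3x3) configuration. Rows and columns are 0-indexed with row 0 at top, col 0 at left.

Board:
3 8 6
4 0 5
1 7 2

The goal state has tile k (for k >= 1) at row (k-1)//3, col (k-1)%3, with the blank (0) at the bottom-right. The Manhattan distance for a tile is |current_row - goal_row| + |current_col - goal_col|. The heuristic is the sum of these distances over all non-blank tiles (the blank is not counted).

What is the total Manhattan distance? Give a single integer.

Answer: 12

Derivation:
Tile 3: at (0,0), goal (0,2), distance |0-0|+|0-2| = 2
Tile 8: at (0,1), goal (2,1), distance |0-2|+|1-1| = 2
Tile 6: at (0,2), goal (1,2), distance |0-1|+|2-2| = 1
Tile 4: at (1,0), goal (1,0), distance |1-1|+|0-0| = 0
Tile 5: at (1,2), goal (1,1), distance |1-1|+|2-1| = 1
Tile 1: at (2,0), goal (0,0), distance |2-0|+|0-0| = 2
Tile 7: at (2,1), goal (2,0), distance |2-2|+|1-0| = 1
Tile 2: at (2,2), goal (0,1), distance |2-0|+|2-1| = 3
Sum: 2 + 2 + 1 + 0 + 1 + 2 + 1 + 3 = 12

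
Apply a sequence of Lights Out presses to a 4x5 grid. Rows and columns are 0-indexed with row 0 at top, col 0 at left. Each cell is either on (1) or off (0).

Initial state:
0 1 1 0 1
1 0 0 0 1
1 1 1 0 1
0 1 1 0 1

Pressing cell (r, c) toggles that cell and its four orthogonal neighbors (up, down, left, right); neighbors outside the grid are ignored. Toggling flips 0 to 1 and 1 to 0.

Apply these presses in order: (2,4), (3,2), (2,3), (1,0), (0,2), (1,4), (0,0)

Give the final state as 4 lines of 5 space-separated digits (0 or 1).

After press 1 at (2,4):
0 1 1 0 1
1 0 0 0 0
1 1 1 1 0
0 1 1 0 0

After press 2 at (3,2):
0 1 1 0 1
1 0 0 0 0
1 1 0 1 0
0 0 0 1 0

After press 3 at (2,3):
0 1 1 0 1
1 0 0 1 0
1 1 1 0 1
0 0 0 0 0

After press 4 at (1,0):
1 1 1 0 1
0 1 0 1 0
0 1 1 0 1
0 0 0 0 0

After press 5 at (0,2):
1 0 0 1 1
0 1 1 1 0
0 1 1 0 1
0 0 0 0 0

After press 6 at (1,4):
1 0 0 1 0
0 1 1 0 1
0 1 1 0 0
0 0 0 0 0

After press 7 at (0,0):
0 1 0 1 0
1 1 1 0 1
0 1 1 0 0
0 0 0 0 0

Answer: 0 1 0 1 0
1 1 1 0 1
0 1 1 0 0
0 0 0 0 0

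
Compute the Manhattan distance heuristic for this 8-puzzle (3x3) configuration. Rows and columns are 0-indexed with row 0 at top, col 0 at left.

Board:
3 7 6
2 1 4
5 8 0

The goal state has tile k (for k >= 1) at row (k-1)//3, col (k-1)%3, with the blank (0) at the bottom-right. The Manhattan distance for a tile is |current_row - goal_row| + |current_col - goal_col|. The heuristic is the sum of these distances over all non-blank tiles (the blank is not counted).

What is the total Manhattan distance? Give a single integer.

Tile 3: (0,0)->(0,2) = 2
Tile 7: (0,1)->(2,0) = 3
Tile 6: (0,2)->(1,2) = 1
Tile 2: (1,0)->(0,1) = 2
Tile 1: (1,1)->(0,0) = 2
Tile 4: (1,2)->(1,0) = 2
Tile 5: (2,0)->(1,1) = 2
Tile 8: (2,1)->(2,1) = 0
Sum: 2 + 3 + 1 + 2 + 2 + 2 + 2 + 0 = 14

Answer: 14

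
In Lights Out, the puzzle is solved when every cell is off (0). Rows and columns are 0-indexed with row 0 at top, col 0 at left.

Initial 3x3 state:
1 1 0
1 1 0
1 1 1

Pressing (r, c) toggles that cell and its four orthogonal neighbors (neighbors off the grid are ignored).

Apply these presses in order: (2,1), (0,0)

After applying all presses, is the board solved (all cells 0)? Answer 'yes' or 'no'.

Answer: yes

Derivation:
After press 1 at (2,1):
1 1 0
1 0 0
0 0 0

After press 2 at (0,0):
0 0 0
0 0 0
0 0 0

Lights still on: 0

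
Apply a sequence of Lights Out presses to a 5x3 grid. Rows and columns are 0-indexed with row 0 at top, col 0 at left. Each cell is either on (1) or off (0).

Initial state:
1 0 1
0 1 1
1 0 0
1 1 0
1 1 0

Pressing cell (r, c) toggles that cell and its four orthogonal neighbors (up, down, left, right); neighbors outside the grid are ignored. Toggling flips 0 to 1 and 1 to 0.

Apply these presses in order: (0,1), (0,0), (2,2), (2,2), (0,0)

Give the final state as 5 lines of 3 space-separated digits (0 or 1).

After press 1 at (0,1):
0 1 0
0 0 1
1 0 0
1 1 0
1 1 0

After press 2 at (0,0):
1 0 0
1 0 1
1 0 0
1 1 0
1 1 0

After press 3 at (2,2):
1 0 0
1 0 0
1 1 1
1 1 1
1 1 0

After press 4 at (2,2):
1 0 0
1 0 1
1 0 0
1 1 0
1 1 0

After press 5 at (0,0):
0 1 0
0 0 1
1 0 0
1 1 0
1 1 0

Answer: 0 1 0
0 0 1
1 0 0
1 1 0
1 1 0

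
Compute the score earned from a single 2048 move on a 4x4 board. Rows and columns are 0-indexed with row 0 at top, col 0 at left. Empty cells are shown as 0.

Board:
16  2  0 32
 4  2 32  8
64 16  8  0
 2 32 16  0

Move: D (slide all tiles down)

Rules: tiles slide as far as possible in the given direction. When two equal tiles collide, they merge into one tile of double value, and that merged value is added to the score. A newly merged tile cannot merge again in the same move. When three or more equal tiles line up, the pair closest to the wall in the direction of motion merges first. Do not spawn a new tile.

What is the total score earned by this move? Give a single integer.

Slide down:
col 0: [16, 4, 64, 2] -> [16, 4, 64, 2]  score +0 (running 0)
col 1: [2, 2, 16, 32] -> [0, 4, 16, 32]  score +4 (running 4)
col 2: [0, 32, 8, 16] -> [0, 32, 8, 16]  score +0 (running 4)
col 3: [32, 8, 0, 0] -> [0, 0, 32, 8]  score +0 (running 4)
Board after move:
16  0  0  0
 4  4 32  0
64 16  8 32
 2 32 16  8

Answer: 4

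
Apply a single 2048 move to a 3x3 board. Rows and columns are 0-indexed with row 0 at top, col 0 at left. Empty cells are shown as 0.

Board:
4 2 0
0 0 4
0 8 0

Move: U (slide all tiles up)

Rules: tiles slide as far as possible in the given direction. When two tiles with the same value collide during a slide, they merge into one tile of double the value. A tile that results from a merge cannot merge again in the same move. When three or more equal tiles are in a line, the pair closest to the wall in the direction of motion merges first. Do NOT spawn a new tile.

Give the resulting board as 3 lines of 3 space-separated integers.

Slide up:
col 0: [4, 0, 0] -> [4, 0, 0]
col 1: [2, 0, 8] -> [2, 8, 0]
col 2: [0, 4, 0] -> [4, 0, 0]

Answer: 4 2 4
0 8 0
0 0 0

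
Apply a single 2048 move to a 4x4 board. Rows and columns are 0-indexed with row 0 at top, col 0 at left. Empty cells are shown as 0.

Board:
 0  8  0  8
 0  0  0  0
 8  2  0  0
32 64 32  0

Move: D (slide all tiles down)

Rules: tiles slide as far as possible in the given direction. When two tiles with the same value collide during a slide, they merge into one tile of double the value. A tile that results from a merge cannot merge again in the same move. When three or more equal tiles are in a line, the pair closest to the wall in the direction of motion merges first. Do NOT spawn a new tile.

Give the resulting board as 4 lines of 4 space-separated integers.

Slide down:
col 0: [0, 0, 8, 32] -> [0, 0, 8, 32]
col 1: [8, 0, 2, 64] -> [0, 8, 2, 64]
col 2: [0, 0, 0, 32] -> [0, 0, 0, 32]
col 3: [8, 0, 0, 0] -> [0, 0, 0, 8]

Answer:  0  0  0  0
 0  8  0  0
 8  2  0  0
32 64 32  8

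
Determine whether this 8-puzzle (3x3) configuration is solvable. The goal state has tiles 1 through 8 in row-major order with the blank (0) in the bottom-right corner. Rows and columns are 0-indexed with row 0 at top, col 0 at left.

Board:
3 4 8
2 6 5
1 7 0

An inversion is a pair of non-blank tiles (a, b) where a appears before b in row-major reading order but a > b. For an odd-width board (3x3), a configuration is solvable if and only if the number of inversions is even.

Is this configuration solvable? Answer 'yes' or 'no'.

Answer: no

Derivation:
Inversions (pairs i<j in row-major order where tile[i] > tile[j] > 0): 13
13 is odd, so the puzzle is not solvable.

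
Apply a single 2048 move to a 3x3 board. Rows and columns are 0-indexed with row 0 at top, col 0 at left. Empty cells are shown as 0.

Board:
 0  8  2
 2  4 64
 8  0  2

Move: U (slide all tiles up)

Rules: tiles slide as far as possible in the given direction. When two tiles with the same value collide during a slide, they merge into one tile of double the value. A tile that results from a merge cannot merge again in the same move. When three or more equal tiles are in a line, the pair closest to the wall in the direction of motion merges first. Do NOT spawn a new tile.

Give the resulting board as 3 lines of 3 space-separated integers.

Answer:  2  8  2
 8  4 64
 0  0  2

Derivation:
Slide up:
col 0: [0, 2, 8] -> [2, 8, 0]
col 1: [8, 4, 0] -> [8, 4, 0]
col 2: [2, 64, 2] -> [2, 64, 2]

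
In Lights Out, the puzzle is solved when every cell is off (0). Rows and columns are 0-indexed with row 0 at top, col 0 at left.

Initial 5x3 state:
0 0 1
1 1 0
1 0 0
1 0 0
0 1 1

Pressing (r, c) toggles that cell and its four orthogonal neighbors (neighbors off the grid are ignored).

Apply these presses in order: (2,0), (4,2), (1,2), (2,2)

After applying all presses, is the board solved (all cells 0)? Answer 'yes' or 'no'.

Answer: yes

Derivation:
After press 1 at (2,0):
0 0 1
0 1 0
0 1 0
0 0 0
0 1 1

After press 2 at (4,2):
0 0 1
0 1 0
0 1 0
0 0 1
0 0 0

After press 3 at (1,2):
0 0 0
0 0 1
0 1 1
0 0 1
0 0 0

After press 4 at (2,2):
0 0 0
0 0 0
0 0 0
0 0 0
0 0 0

Lights still on: 0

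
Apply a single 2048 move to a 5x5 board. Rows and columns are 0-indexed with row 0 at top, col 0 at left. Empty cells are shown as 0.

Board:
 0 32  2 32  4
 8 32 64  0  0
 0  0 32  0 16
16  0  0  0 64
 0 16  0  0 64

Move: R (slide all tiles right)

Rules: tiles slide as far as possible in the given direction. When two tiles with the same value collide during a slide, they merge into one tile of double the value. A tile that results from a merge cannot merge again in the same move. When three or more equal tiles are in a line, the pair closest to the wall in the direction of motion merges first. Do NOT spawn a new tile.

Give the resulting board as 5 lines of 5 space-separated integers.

Answer:  0 32  2 32  4
 0  0  8 32 64
 0  0  0 32 16
 0  0  0 16 64
 0  0  0 16 64

Derivation:
Slide right:
row 0: [0, 32, 2, 32, 4] -> [0, 32, 2, 32, 4]
row 1: [8, 32, 64, 0, 0] -> [0, 0, 8, 32, 64]
row 2: [0, 0, 32, 0, 16] -> [0, 0, 0, 32, 16]
row 3: [16, 0, 0, 0, 64] -> [0, 0, 0, 16, 64]
row 4: [0, 16, 0, 0, 64] -> [0, 0, 0, 16, 64]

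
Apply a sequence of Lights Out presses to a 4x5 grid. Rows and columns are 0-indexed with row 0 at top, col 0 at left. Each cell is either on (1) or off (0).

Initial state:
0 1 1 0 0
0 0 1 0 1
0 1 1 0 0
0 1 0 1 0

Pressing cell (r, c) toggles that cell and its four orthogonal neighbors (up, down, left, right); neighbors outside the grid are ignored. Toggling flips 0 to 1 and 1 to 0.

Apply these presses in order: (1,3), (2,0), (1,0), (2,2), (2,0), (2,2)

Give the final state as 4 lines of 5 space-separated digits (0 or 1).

Answer: 1 1 1 1 0
1 1 0 1 0
1 1 1 1 0
0 1 0 1 0

Derivation:
After press 1 at (1,3):
0 1 1 1 0
0 0 0 1 0
0 1 1 1 0
0 1 0 1 0

After press 2 at (2,0):
0 1 1 1 0
1 0 0 1 0
1 0 1 1 0
1 1 0 1 0

After press 3 at (1,0):
1 1 1 1 0
0 1 0 1 0
0 0 1 1 0
1 1 0 1 0

After press 4 at (2,2):
1 1 1 1 0
0 1 1 1 0
0 1 0 0 0
1 1 1 1 0

After press 5 at (2,0):
1 1 1 1 0
1 1 1 1 0
1 0 0 0 0
0 1 1 1 0

After press 6 at (2,2):
1 1 1 1 0
1 1 0 1 0
1 1 1 1 0
0 1 0 1 0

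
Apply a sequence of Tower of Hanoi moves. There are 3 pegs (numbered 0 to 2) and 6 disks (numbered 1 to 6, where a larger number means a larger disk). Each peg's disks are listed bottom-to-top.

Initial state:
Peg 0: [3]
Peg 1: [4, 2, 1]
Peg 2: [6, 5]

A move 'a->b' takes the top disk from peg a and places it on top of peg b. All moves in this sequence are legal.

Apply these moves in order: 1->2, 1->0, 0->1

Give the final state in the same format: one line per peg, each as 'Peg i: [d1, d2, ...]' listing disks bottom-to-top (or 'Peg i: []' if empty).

Answer: Peg 0: [3]
Peg 1: [4, 2]
Peg 2: [6, 5, 1]

Derivation:
After move 1 (1->2):
Peg 0: [3]
Peg 1: [4, 2]
Peg 2: [6, 5, 1]

After move 2 (1->0):
Peg 0: [3, 2]
Peg 1: [4]
Peg 2: [6, 5, 1]

After move 3 (0->1):
Peg 0: [3]
Peg 1: [4, 2]
Peg 2: [6, 5, 1]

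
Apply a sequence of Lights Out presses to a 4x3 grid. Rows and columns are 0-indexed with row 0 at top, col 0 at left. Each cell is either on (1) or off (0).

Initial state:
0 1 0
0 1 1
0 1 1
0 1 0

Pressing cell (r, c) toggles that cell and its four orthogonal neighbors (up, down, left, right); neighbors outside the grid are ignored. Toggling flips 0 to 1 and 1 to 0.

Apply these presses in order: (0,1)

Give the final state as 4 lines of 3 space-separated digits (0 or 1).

Answer: 1 0 1
0 0 1
0 1 1
0 1 0

Derivation:
After press 1 at (0,1):
1 0 1
0 0 1
0 1 1
0 1 0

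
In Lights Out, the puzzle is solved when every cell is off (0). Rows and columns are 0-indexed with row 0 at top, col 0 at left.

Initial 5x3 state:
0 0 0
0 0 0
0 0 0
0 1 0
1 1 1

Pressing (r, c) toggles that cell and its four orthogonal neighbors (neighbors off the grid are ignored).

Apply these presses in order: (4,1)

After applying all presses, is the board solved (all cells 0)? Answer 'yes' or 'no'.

After press 1 at (4,1):
0 0 0
0 0 0
0 0 0
0 0 0
0 0 0

Lights still on: 0

Answer: yes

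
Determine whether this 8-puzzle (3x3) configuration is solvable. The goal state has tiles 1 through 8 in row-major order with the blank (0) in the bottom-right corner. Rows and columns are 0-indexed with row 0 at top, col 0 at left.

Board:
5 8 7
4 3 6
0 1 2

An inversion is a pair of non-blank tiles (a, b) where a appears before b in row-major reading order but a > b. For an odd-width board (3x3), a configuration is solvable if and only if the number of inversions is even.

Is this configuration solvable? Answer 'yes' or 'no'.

Inversions (pairs i<j in row-major order where tile[i] > tile[j] > 0): 22
22 is even, so the puzzle is solvable.

Answer: yes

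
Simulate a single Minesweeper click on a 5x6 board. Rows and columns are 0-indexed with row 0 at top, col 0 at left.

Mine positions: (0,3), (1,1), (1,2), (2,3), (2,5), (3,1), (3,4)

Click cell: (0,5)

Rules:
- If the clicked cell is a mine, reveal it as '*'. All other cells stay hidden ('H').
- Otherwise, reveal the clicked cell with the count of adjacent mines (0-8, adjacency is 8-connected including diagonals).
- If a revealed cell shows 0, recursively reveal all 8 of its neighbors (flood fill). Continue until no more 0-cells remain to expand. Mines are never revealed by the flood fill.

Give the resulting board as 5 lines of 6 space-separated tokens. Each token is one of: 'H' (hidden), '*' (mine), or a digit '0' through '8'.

H H H H 1 0
H H H H 3 1
H H H H H H
H H H H H H
H H H H H H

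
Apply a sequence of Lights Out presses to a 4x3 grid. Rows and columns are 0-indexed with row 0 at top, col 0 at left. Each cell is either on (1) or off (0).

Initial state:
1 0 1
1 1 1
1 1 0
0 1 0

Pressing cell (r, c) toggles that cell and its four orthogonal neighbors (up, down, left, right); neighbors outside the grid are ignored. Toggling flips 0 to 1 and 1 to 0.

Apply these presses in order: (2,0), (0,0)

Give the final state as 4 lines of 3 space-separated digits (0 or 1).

Answer: 0 1 1
1 1 1
0 0 0
1 1 0

Derivation:
After press 1 at (2,0):
1 0 1
0 1 1
0 0 0
1 1 0

After press 2 at (0,0):
0 1 1
1 1 1
0 0 0
1 1 0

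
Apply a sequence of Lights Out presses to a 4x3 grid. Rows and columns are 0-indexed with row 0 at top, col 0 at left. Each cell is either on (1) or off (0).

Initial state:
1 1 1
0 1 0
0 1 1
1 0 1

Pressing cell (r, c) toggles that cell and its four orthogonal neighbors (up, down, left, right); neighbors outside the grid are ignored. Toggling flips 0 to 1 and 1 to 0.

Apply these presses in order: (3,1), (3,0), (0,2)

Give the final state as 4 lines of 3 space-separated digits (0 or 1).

After press 1 at (3,1):
1 1 1
0 1 0
0 0 1
0 1 0

After press 2 at (3,0):
1 1 1
0 1 0
1 0 1
1 0 0

After press 3 at (0,2):
1 0 0
0 1 1
1 0 1
1 0 0

Answer: 1 0 0
0 1 1
1 0 1
1 0 0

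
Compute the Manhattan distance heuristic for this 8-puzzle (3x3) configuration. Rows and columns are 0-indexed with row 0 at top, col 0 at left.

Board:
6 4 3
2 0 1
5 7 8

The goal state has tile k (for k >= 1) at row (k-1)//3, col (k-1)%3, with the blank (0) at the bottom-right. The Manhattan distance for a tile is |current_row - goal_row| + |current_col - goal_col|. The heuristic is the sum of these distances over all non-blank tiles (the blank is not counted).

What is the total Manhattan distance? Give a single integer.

Tile 6: at (0,0), goal (1,2), distance |0-1|+|0-2| = 3
Tile 4: at (0,1), goal (1,0), distance |0-1|+|1-0| = 2
Tile 3: at (0,2), goal (0,2), distance |0-0|+|2-2| = 0
Tile 2: at (1,0), goal (0,1), distance |1-0|+|0-1| = 2
Tile 1: at (1,2), goal (0,0), distance |1-0|+|2-0| = 3
Tile 5: at (2,0), goal (1,1), distance |2-1|+|0-1| = 2
Tile 7: at (2,1), goal (2,0), distance |2-2|+|1-0| = 1
Tile 8: at (2,2), goal (2,1), distance |2-2|+|2-1| = 1
Sum: 3 + 2 + 0 + 2 + 3 + 2 + 1 + 1 = 14

Answer: 14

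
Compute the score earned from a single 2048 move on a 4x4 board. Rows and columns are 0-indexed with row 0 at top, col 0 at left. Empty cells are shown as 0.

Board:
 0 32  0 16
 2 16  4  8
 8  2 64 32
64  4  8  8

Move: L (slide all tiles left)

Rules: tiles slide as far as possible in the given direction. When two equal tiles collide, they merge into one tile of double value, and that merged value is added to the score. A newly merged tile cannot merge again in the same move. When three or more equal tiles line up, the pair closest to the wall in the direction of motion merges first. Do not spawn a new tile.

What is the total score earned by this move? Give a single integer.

Slide left:
row 0: [0, 32, 0, 16] -> [32, 16, 0, 0]  score +0 (running 0)
row 1: [2, 16, 4, 8] -> [2, 16, 4, 8]  score +0 (running 0)
row 2: [8, 2, 64, 32] -> [8, 2, 64, 32]  score +0 (running 0)
row 3: [64, 4, 8, 8] -> [64, 4, 16, 0]  score +16 (running 16)
Board after move:
32 16  0  0
 2 16  4  8
 8  2 64 32
64  4 16  0

Answer: 16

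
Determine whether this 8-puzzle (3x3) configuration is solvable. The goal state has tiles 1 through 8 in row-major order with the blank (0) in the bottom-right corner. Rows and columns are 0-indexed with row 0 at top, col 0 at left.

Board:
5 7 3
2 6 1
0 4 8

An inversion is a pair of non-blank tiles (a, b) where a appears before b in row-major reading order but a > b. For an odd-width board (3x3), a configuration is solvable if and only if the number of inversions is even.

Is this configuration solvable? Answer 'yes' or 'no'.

Answer: yes

Derivation:
Inversions (pairs i<j in row-major order where tile[i] > tile[j] > 0): 14
14 is even, so the puzzle is solvable.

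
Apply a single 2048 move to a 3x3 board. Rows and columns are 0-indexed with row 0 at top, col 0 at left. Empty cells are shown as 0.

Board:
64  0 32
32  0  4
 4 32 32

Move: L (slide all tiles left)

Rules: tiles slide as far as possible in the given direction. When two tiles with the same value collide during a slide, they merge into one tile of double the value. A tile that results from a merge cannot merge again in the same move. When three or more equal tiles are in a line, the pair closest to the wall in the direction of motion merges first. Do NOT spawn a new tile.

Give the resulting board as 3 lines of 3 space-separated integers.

Slide left:
row 0: [64, 0, 32] -> [64, 32, 0]
row 1: [32, 0, 4] -> [32, 4, 0]
row 2: [4, 32, 32] -> [4, 64, 0]

Answer: 64 32  0
32  4  0
 4 64  0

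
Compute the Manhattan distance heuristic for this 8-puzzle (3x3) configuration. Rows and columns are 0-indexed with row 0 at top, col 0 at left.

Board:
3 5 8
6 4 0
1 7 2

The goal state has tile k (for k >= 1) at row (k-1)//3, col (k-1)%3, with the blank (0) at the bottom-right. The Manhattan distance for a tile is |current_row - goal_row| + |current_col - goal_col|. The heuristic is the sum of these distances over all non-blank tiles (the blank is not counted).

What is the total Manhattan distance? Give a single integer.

Tile 3: at (0,0), goal (0,2), distance |0-0|+|0-2| = 2
Tile 5: at (0,1), goal (1,1), distance |0-1|+|1-1| = 1
Tile 8: at (0,2), goal (2,1), distance |0-2|+|2-1| = 3
Tile 6: at (1,0), goal (1,2), distance |1-1|+|0-2| = 2
Tile 4: at (1,1), goal (1,0), distance |1-1|+|1-0| = 1
Tile 1: at (2,0), goal (0,0), distance |2-0|+|0-0| = 2
Tile 7: at (2,1), goal (2,0), distance |2-2|+|1-0| = 1
Tile 2: at (2,2), goal (0,1), distance |2-0|+|2-1| = 3
Sum: 2 + 1 + 3 + 2 + 1 + 2 + 1 + 3 = 15

Answer: 15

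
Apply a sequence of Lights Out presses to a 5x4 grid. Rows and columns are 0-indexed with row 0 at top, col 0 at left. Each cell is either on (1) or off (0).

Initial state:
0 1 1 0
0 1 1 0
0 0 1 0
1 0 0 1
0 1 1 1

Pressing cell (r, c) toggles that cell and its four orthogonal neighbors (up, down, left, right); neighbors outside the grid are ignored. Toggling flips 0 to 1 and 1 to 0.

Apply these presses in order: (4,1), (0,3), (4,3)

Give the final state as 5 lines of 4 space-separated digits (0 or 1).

Answer: 0 1 0 1
0 1 1 1
0 0 1 0
1 1 0 0
1 0 1 0

Derivation:
After press 1 at (4,1):
0 1 1 0
0 1 1 0
0 0 1 0
1 1 0 1
1 0 0 1

After press 2 at (0,3):
0 1 0 1
0 1 1 1
0 0 1 0
1 1 0 1
1 0 0 1

After press 3 at (4,3):
0 1 0 1
0 1 1 1
0 0 1 0
1 1 0 0
1 0 1 0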